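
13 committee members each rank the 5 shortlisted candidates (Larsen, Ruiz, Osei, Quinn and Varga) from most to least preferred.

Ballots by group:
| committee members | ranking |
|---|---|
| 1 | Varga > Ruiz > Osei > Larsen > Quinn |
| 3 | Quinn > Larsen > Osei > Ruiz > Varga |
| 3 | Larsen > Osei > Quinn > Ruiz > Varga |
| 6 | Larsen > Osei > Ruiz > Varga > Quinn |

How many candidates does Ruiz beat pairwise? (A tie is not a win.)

2

Ruiz against each rival (13 committee members):
Ruiz vs Larsen: Larsen wins 12–1.
Ruiz vs Osei: Ruiz preferred on 1 ballot; Osei wins 12–1.
Ruiz vs Quinn: Ruiz, 7–6.
Ruiz–Varga: Ruiz 12–1.
Ruiz beats Quinn, Varga; loses to Larsen, Osei — 2 pairwise wins.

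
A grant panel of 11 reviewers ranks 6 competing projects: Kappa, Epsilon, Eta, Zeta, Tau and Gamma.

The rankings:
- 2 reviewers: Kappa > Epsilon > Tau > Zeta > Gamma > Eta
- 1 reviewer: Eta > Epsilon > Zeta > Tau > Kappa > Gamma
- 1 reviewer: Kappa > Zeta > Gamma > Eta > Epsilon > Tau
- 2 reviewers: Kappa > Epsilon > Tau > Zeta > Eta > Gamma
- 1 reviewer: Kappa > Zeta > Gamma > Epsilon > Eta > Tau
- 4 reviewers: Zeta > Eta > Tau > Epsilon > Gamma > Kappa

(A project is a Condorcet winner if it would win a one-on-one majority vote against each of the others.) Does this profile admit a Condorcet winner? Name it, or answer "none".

Pairwise majorities:
Kappa–Epsilon: Kappa 6–5.
Kappa vs Eta: Kappa, 6–5.
Kappa–Zeta: Kappa 6–5.
Kappa–Tau: Kappa 6–5.
Kappa vs Gamma: 7 to 4, Kappa.
Epsilon vs Eta: Epsilon is ranked higher on 2+2+1 = 5 ballots, Eta on 6. Eta wins 6–5.
Epsilon vs Zeta: Zeta, 6–5.
Epsilon vs Tau: Epsilon, 7–4.
Epsilon vs Gamma: Epsilon wins 9–2.
Eta–Zeta: Zeta 10–1.
Eta–Tau: Eta 7–4.
Eta vs Gamma: Eta is ranked higher on 1+2+4 = 7 ballots, Gamma on 4. Eta wins 7–4.
Zeta vs Tau: Zeta wins 7–4.
Zeta–Gamma: Zeta 11–0.
Tau vs Gamma: Tau preferred on 2+1+2+4 = 9 ballots; Tau wins 9–2.
Kappa defeats every rival head-to-head and is the Condorcet winner.

Kappa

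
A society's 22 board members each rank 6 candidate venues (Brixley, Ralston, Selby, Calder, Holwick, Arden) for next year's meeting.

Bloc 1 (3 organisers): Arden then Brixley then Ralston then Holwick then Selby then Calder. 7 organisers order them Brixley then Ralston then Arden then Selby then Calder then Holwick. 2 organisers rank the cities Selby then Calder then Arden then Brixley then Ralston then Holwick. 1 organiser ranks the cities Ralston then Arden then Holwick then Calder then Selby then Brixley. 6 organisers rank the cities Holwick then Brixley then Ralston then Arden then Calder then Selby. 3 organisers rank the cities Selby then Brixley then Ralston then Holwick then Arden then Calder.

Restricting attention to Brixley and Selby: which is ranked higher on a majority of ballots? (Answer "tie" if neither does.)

Brixley

Ballots ranking Brixley above Selby: 3 + 7 + 6 = 16.
Ballots ranking Selby above Brixley: 22 − 16 = 6.
Brixley wins the head-to-head 16–6.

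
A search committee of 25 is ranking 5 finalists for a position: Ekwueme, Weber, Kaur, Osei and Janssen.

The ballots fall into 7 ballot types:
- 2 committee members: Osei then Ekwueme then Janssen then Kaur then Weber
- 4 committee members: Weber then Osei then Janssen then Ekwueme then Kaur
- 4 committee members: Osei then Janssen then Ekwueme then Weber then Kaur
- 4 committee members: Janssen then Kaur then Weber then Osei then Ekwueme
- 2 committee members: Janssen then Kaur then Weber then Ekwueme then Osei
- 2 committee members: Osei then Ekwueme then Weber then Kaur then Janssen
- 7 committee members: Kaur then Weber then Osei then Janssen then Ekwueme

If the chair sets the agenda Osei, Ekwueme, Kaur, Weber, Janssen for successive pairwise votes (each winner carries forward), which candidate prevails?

Round 1: Osei vs Ekwueme — 23–2, Osei advances.
Round 2: Osei vs Kaur — 12–13, Kaur advances.
Round 3: Kaur vs Weber — 15–10, Kaur advances.
Round 4: Kaur vs Janssen — 9–16, Janssen advances.
Janssen survives the agenda.

Janssen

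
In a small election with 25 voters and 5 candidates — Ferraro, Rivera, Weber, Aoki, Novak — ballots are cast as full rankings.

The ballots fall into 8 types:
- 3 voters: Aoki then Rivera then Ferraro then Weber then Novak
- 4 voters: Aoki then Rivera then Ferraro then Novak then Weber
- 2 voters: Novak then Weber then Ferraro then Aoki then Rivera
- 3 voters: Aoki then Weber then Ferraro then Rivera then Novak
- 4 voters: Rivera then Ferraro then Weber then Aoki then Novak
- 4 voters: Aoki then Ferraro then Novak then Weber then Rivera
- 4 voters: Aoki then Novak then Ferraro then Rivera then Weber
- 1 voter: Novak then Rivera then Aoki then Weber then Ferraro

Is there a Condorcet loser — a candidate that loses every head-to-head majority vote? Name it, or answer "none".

Pairwise majorities:
Ferraro vs Rivera: 2+3+4+4 = 13 for Ferraro, 12 for Rivera — Ferraro by 13–12.
Ferraro vs Weber: Ferraro wins 19–6.
Ferraro vs Aoki: 2+4 = 6 for Ferraro, 19 for Aoki — Aoki by 19–6.
Ferraro vs Novak: Ferraro, 18–7.
Rivera vs Weber: Rivera wins 16–9.
Rivera vs Aoki: Aoki, 20–5.
Rivera vs Novak: 3+4+3+4 = 14 for Rivera, 11 for Novak — Rivera by 14–11.
Weber vs Aoki: Aoki wins 19–6.
Weber vs Novak: Weber preferred on 3+3+4 = 10 ballots; Novak wins 15–10.
Aoki–Novak: Aoki 22–3.
Only Weber has no wins; Weber is the Condorcet loser.

Weber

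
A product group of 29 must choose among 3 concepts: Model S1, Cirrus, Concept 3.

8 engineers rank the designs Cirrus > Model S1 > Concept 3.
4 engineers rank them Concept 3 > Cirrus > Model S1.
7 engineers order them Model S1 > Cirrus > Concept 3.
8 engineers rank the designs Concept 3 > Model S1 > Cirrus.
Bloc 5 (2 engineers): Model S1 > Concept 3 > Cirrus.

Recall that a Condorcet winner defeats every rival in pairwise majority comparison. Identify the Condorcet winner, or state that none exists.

Model S1

Pairwise majorities:
Model S1–Cirrus: Model S1 17–12.
Model S1 vs Concept 3: Model S1, 17–12.
Cirrus vs Concept 3: Cirrus, 15–14.
Model S1 wins every pairwise contest, so Model S1 is the Condorcet winner.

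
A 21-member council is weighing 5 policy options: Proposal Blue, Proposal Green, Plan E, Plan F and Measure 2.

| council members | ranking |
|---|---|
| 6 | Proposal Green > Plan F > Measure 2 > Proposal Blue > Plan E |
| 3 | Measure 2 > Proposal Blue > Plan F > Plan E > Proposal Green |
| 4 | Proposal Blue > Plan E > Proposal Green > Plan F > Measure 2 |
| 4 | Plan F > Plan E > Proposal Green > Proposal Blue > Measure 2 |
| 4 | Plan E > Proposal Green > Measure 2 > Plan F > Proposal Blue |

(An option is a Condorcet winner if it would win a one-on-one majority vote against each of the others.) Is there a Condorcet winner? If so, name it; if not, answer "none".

Pairwise majorities:
Proposal Blue vs Proposal Green: Proposal Green wins 14–7.
Proposal Blue vs Plan E: Proposal Blue wins 13–8.
Proposal Blue–Plan F: Plan F 14–7.
Proposal Blue–Measure 2: Measure 2 13–8.
Proposal Green vs Plan E: Plan E wins 15–6.
Proposal Green vs Plan F: Proposal Green, 14–7.
Proposal Green–Measure 2: Proposal Green 18–3.
Plan E vs Plan F: Plan F, 13–8.
Plan E–Measure 2: Plan E 12–9.
Plan F–Measure 2: Plan F 14–7.
Every option loses at least once (Proposal Blue loses to Proposal Green; Proposal Green loses to Plan E; Plan E loses to Proposal Blue; Plan F loses to Proposal Green; Measure 2 loses to Proposal Green). The majority relation contains the cycle Proposal Blue beats Plan E beats Proposal Green beats Proposal Blue, so there is no Condorcet winner.

none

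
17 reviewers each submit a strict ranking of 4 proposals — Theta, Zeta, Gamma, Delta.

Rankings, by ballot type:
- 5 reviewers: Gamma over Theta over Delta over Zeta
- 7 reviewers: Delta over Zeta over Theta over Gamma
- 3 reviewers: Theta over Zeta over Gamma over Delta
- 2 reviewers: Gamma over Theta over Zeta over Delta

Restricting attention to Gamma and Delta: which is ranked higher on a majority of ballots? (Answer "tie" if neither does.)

Ballots ranking Gamma above Delta: 5 + 3 + 2 = 10.
Ballots ranking Delta above Gamma: 17 − 10 = 7.
Gamma wins the head-to-head 10–7.

Gamma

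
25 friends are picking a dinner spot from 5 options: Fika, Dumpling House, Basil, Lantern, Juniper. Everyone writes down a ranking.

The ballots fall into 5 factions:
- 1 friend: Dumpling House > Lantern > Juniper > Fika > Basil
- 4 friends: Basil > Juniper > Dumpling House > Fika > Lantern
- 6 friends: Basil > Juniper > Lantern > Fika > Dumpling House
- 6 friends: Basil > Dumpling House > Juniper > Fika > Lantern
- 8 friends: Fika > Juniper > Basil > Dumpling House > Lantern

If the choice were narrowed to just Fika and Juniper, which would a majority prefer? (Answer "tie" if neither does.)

Ballots ranking Fika above Juniper: 8.
Ballots ranking Juniper above Fika: 25 − 8 = 17.
Juniper wins the head-to-head 17–8.

Juniper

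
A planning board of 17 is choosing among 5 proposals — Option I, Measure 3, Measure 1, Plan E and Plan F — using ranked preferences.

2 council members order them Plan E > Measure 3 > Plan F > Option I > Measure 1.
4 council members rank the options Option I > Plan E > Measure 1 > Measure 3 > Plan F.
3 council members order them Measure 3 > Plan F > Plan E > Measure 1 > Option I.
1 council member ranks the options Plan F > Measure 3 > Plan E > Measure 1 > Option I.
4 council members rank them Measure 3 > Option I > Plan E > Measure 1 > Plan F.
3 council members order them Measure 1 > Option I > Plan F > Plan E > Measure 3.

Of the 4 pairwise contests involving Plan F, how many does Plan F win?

0

Plan F against each rival (17 council members):
Plan F vs Option I: Plan F is ranked higher on 2+3+1 = 6 ballots, Option I on 11. Option I wins 11–6.
Plan F–Measure 3: Measure 3 13–4.
Plan F–Measure 1: Measure 1 11–6.
Plan F vs Plan E: Plan E wins 10–7.
Plan F beats no one; loses to Option I, Measure 3, Measure 1, Plan E — 0 pairwise wins.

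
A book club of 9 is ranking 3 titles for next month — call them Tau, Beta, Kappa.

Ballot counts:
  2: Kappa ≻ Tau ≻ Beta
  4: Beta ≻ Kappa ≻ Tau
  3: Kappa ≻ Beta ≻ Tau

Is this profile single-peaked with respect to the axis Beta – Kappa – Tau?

Axis positions: Beta=1, Kappa=2, Tau=3.
Faction 1 (peak Kappa at position 2): ranking walks positions 2-3-1, expanding outward from the peak — single-peaked.
Faction 2 (peak Beta at position 1): ranking walks positions 1-2-3, expanding outward from the peak — single-peaked.
Faction 3 (peak Kappa at position 2): ranking walks positions 2-1-3, expanding outward from the peak — single-peaked.
Every ranking is single-peaked on this axis.

yes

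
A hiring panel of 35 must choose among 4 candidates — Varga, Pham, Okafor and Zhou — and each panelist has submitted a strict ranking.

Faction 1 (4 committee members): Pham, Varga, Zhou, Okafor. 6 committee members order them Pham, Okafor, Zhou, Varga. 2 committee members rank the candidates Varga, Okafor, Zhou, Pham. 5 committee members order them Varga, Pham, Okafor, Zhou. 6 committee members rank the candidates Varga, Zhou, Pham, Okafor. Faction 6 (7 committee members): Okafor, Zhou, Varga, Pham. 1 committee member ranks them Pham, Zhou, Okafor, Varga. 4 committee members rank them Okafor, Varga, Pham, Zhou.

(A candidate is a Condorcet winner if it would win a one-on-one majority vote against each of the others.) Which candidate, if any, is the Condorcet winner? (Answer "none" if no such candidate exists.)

Pairwise majorities:
Varga vs Pham: Varga is ranked higher on 2+5+6+7+4 = 24 ballots, Pham on 11. Varga wins 24–11.
Varga vs Okafor: Varga preferred on 4+2+5+6 = 17 ballots; Okafor wins 18–17.
Varga vs Zhou: Varga is ranked higher on 4+2+5+6+4 = 21 ballots, Zhou on 14. Varga wins 21–14.
Pham vs Okafor: Pham is ranked higher on 4+6+5+6+1 = 22 ballots, Okafor on 13. Pham wins 22–13.
Pham vs Zhou: 4+6+5+1+4 = 20 for Pham, 15 for Zhou — Pham by 20–15.
Okafor vs Zhou: 24 to 11, Okafor.
Every candidate loses at least once (Varga loses to Okafor; Pham loses to Varga; Okafor loses to Pham; Zhou loses to Varga). The majority relation contains the cycle Varga beats Pham beats Okafor beats Varga, so there is no Condorcet winner.

none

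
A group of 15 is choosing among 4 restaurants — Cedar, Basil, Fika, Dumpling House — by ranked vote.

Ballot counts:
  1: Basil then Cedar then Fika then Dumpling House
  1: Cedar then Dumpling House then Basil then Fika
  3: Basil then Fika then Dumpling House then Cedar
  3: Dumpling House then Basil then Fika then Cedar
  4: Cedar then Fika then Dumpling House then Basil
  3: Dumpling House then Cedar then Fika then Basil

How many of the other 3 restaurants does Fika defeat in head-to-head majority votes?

Fika against each rival (15 friends):
Fika vs Cedar: 3+3 = 6 for Fika, 9 for Cedar — Cedar by 9–6.
Fika vs Basil: Fika is ranked higher on 4+3 = 7 ballots, Basil on 8. Basil wins 8–7.
Fika vs Dumpling House: 1+3+4 = 8 for Fika, 7 for Dumpling House — Fika by 8–7.
Fika beats Dumpling House; loses to Cedar, Basil — 1 pairwise win.

1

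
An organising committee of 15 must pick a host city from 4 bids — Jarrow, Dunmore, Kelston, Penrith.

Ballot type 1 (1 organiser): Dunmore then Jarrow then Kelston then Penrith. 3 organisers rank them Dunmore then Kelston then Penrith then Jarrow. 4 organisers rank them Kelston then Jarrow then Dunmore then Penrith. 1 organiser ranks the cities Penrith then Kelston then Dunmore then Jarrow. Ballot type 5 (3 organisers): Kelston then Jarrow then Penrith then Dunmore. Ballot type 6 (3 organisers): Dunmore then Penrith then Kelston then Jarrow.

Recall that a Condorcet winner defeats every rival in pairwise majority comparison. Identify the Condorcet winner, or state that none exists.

Pairwise majorities:
Jarrow vs Dunmore: Dunmore wins 8–7.
Jarrow vs Kelston: Kelston, 14–1.
Jarrow–Penrith: Jarrow 8–7.
Dunmore–Kelston: Kelston 8–7.
Dunmore vs Penrith: Dunmore wins 11–4.
Kelston vs Penrith: Kelston, 11–4.
Kelston wins every pairwise contest, so Kelston is the Condorcet winner.

Kelston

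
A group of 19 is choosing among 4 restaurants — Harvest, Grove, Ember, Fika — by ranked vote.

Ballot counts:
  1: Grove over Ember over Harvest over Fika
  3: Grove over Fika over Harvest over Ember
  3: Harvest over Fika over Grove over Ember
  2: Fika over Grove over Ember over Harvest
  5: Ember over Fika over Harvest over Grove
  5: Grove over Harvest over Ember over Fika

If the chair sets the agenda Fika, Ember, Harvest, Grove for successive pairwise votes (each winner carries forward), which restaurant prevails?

Round 1: Fika vs Ember — 8–11, Ember advances.
Round 2: Ember vs Harvest — 8–11, Harvest advances.
Round 3: Harvest vs Grove — 8–11, Grove advances.
The agenda winner is Grove.

Grove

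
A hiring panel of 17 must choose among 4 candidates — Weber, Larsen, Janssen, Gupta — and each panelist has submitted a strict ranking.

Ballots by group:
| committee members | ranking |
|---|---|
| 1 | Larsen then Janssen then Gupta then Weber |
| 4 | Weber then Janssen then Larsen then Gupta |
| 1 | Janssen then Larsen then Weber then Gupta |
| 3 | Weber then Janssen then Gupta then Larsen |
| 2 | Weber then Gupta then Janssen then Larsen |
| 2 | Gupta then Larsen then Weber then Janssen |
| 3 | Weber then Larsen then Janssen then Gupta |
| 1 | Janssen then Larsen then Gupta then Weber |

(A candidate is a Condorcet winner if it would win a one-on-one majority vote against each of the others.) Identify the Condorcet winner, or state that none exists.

Head-to-head results (17 committee members):
Weber vs Larsen: Weber wins 12–5.
Weber vs Janssen: Weber wins 14–3.
Weber vs Gupta: Weber, 13–4.
Larsen vs Janssen: Janssen, 11–6.
Larsen vs Gupta: Larsen wins 10–7.
Janssen–Gupta: Janssen 13–4.
Weber beats each of Larsen, Janssen, Gupta — Weber is the Condorcet winner.

Weber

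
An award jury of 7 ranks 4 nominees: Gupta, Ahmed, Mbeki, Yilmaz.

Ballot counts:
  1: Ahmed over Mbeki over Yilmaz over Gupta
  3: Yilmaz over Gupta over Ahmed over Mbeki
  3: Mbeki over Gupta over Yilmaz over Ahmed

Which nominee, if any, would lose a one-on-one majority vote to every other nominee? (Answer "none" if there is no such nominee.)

none

Pairwise majorities:
Gupta vs Ahmed: Gupta preferred on 3+3 = 6 ballots; Gupta wins 6–1.
Gupta vs Mbeki: Mbeki wins 4–3.
Gupta–Yilmaz: Yilmaz 4–3.
Ahmed vs Mbeki: Ahmed wins 4–3.
Ahmed vs Yilmaz: Yilmaz, 6–1.
Mbeki vs Yilmaz: 4 to 3, Mbeki.
Every nominee wins at least one matchup (Gupta beats Ahmed; Ahmed beats Mbeki; Mbeki beats Gupta; Yilmaz beats Gupta), so there is no Condorcet loser.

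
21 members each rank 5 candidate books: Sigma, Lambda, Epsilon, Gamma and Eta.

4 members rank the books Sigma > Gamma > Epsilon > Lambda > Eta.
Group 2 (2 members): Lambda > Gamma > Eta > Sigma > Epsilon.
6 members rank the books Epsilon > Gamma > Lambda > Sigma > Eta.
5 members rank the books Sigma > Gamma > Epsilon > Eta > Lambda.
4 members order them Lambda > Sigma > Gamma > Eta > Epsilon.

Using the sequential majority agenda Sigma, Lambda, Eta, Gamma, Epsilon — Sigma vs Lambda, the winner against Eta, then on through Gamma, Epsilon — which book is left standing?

Round 1: Sigma vs Lambda — 9–12, Lambda advances.
Round 2: Lambda vs Eta — 16–5, Lambda advances.
Round 3: Lambda vs Gamma — 6–15, Gamma advances.
Round 4: Gamma vs Epsilon — 15–6, Gamma advances.
Gamma survives the agenda.

Gamma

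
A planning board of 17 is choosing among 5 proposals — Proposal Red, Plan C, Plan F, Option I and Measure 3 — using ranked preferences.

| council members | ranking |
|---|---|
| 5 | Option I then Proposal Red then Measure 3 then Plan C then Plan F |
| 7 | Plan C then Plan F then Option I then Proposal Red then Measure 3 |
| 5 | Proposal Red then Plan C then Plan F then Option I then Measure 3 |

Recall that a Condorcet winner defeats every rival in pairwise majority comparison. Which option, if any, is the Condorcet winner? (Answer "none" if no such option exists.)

none

Head-to-head results (17 council members):
Proposal Red vs Plan C: 5+5 = 10 for Proposal Red, 7 for Plan C — Proposal Red by 10–7.
Proposal Red vs Plan F: 10 to 7, Proposal Red.
Proposal Red vs Option I: 5 for Proposal Red, 12 for Option I — Option I by 12–5.
Proposal Red vs Measure 3: Proposal Red preferred on 5+7+5 = 17 ballots; Proposal Red wins 17–0.
Plan C vs Plan F: 17 to 0, Plan C.
Plan C vs Option I: Plan C is ranked higher on 7+5 = 12 ballots, Option I on 5. Plan C wins 12–5.
Plan C vs Measure 3: 7+5 = 12 for Plan C, 5 for Measure 3 — Plan C by 12–5.
Plan F vs Option I: 12 to 5, Plan F.
Plan F vs Measure 3: Plan F is ranked higher on 7+5 = 12 ballots, Measure 3 on 5. Plan F wins 12–5.
Option I vs Measure 3: 5+7+5 = 17 for Option I, 0 for Measure 3 — Option I by 17–0.
Each option drops at least one matchup (Proposal Red loses to Option I; Plan C loses to Proposal Red; Plan F loses to Proposal Red; Option I loses to Plan C; Measure 3 loses to Proposal Red); the cycle Proposal Red → Plan C → Option I → Proposal Red rules out a Condorcet winner.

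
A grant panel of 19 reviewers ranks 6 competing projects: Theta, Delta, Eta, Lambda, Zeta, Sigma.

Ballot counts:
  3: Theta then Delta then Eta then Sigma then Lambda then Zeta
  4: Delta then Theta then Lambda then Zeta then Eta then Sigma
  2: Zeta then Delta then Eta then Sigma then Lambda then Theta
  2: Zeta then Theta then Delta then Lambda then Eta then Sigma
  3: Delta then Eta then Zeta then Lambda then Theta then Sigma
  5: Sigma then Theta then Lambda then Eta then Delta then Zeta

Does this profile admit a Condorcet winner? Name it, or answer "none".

Check each pair by majority over 19 ballots:
Theta–Delta: Theta 10–9.
Theta vs Eta: Theta, 14–5.
Theta–Lambda: Theta 14–5.
Theta vs Zeta: Theta, 12–7.
Theta vs Sigma: Theta wins 12–7.
Delta vs Eta: Delta, 14–5.
Delta vs Lambda: Delta, 14–5.
Delta vs Zeta: Delta, 15–4.
Delta vs Sigma: Delta wins 14–5.
Eta vs Lambda: Lambda wins 11–8.
Eta vs Zeta: Eta, 11–8.
Eta vs Sigma: Eta, 14–5.
Lambda vs Zeta: Lambda wins 12–7.
Lambda vs Sigma: Sigma wins 10–9.
Zeta vs Sigma: Zeta wins 11–8.
Theta wins every pairwise contest, so Theta is the Condorcet winner.

Theta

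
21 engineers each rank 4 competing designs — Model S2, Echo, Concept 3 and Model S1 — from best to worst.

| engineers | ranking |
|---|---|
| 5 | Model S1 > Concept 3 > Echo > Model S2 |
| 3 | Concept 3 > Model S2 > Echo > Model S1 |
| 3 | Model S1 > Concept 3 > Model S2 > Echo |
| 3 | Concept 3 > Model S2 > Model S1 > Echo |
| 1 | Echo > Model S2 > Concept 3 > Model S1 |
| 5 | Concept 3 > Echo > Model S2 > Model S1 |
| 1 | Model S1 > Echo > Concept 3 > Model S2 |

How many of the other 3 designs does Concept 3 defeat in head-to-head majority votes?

Concept 3 against each rival (21 engineers):
Concept 3 vs Model S2: Concept 3 preferred on 5+3+3+3+5+1 = 20 ballots; Concept 3 wins 20–1.
Concept 3 vs Echo: Concept 3, 19–2.
Concept 3–Model S1: Concept 3 12–9.
Concept 3 beats Model S2, Echo, Model S1 — 3 pairwise wins.

3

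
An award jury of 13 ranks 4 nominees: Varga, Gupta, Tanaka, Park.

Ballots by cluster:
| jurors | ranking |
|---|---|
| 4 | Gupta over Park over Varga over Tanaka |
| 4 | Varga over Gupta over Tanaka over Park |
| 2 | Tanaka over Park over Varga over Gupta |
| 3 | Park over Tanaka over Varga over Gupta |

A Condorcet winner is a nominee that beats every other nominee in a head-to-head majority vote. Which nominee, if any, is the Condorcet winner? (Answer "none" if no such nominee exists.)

Check each pair by majority over 13 ballots:
Varga vs Gupta: Varga preferred on 4+2+3 = 9 ballots; Varga wins 9–4.
Varga vs Tanaka: 4+4 = 8 for Varga, 5 for Tanaka — Varga by 8–5.
Varga vs Park: 4 to 9, Park.
Gupta vs Tanaka: 8 to 5, Gupta.
Gupta vs Park: 4+4 = 8 for Gupta, 5 for Park — Gupta by 8–5.
Tanaka vs Park: 4+2 = 6 for Tanaka, 7 for Park — Park by 7–6.
Every nominee loses at least once (Varga loses to Park; Gupta loses to Varga; Tanaka loses to Varga; Park loses to Gupta). The majority relation contains the cycle Varga → Gupta → Park → Varga, so there is no Condorcet winner.

none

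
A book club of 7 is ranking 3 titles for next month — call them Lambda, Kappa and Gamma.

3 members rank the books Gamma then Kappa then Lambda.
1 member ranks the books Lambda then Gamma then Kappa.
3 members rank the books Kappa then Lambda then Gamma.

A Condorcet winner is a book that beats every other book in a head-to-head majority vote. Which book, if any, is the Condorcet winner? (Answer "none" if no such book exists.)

none

Pairwise majorities:
Lambda vs Kappa: Kappa wins 6–1.
Lambda–Gamma: Lambda 4–3.
Kappa vs Gamma: Gamma, 4–3.
No book is unbeaten: Lambda loses to Kappa; Kappa loses to Gamma; Gamma loses to Lambda. In particular Lambda beats Gamma beats Kappa beats Lambda is a majority cycle — no Condorcet winner exists.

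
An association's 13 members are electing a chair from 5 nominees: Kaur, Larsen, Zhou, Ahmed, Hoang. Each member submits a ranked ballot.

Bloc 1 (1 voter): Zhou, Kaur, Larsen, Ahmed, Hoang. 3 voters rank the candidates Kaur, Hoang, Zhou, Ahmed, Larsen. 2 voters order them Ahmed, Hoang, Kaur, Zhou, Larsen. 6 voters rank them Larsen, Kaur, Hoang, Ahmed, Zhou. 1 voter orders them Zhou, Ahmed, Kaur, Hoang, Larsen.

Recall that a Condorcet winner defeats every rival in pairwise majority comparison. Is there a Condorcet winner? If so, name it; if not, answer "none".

Kaur

Pairwise majorities:
Kaur vs Larsen: Kaur wins 7–6.
Kaur vs Zhou: Kaur preferred on 3+2+6 = 11 ballots; Kaur wins 11–2.
Kaur vs Ahmed: Kaur, 10–3.
Kaur vs Hoang: 1+3+6+1 = 11 for Kaur, 2 for Hoang — Kaur by 11–2.
Larsen vs Zhou: Zhou wins 7–6.
Larsen vs Ahmed: Larsen preferred on 1+6 = 7 ballots; Larsen wins 7–6.
Larsen vs Hoang: Larsen wins 7–6.
Zhou vs Ahmed: Ahmed wins 8–5.
Zhou vs Hoang: Hoang wins 11–2.
Ahmed vs Hoang: Ahmed preferred on 1+2+1 = 4 ballots; Hoang wins 9–4.
Kaur wins every pairwise contest, so Kaur is the Condorcet winner.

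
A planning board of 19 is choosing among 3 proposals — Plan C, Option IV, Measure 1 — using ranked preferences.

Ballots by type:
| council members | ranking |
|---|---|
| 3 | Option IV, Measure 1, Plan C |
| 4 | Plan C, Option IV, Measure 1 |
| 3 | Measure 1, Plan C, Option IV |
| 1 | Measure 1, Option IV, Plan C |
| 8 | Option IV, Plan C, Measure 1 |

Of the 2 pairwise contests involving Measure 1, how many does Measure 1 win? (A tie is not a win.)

Measure 1 against each rival (19 council members):
Measure 1 vs Plan C: Measure 1 preferred on 3+3+1 = 7 ballots; Plan C wins 12–7.
Measure 1 vs Option IV: 4 to 15, Option IV.
Measure 1 beats no one; loses to Plan C, Option IV — 0 pairwise wins.

0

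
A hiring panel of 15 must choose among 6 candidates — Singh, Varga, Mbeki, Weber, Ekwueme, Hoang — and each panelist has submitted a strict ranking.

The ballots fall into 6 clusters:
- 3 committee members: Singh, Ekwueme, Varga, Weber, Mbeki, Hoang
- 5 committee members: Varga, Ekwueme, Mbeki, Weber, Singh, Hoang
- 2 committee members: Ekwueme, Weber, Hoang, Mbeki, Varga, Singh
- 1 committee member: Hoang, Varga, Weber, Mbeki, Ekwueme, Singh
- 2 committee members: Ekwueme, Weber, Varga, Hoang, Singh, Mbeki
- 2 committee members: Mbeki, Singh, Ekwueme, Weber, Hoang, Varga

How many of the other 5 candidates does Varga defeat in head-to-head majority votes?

Varga against each rival (15 committee members):
Varga vs Singh: Varga preferred on 5+2+1+2 = 10 ballots; Varga wins 10–5.
Varga vs Mbeki: 11 to 4, Varga.
Varga vs Weber: Varga, 9–6.
Varga vs Ekwueme: Ekwueme wins 9–6.
Varga vs Hoang: Varga is ranked higher on 3+5+2 = 10 ballots, Hoang on 5. Varga wins 10–5.
Varga beats Singh, Mbeki, Weber, Hoang; loses to Ekwueme — 4 pairwise wins.

4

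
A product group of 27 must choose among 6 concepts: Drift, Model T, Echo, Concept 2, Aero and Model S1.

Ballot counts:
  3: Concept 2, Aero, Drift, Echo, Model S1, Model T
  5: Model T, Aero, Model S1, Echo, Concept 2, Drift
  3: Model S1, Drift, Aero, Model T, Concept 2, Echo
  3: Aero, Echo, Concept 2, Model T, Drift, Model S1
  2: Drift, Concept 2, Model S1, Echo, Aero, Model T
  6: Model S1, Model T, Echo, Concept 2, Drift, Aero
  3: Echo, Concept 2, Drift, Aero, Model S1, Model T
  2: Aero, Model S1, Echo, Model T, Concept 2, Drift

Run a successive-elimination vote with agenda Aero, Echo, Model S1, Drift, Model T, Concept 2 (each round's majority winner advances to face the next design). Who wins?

Round 1: Aero vs Echo — 16–11, Aero advances.
Round 2: Aero vs Model S1 — 16–11, Aero advances.
Round 3: Aero vs Drift — 13–14, Drift advances.
Round 4: Drift vs Model T — 11–16, Model T advances.
Round 5: Model T vs Concept 2 — 16–11, Model T advances.
Model T survives the agenda.

Model T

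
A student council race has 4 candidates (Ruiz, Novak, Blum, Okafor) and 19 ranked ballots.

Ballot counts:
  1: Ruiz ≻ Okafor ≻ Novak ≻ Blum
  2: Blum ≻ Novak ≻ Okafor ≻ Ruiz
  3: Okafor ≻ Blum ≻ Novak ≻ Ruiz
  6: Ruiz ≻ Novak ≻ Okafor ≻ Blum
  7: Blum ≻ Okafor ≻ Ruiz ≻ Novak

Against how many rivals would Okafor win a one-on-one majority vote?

Okafor against each rival (19 voters):
Okafor vs Ruiz: Okafor wins 12–7.
Okafor–Novak: Okafor 11–8.
Okafor vs Blum: Okafor, 10–9.
Okafor beats Ruiz, Novak, Blum — 3 pairwise wins.

3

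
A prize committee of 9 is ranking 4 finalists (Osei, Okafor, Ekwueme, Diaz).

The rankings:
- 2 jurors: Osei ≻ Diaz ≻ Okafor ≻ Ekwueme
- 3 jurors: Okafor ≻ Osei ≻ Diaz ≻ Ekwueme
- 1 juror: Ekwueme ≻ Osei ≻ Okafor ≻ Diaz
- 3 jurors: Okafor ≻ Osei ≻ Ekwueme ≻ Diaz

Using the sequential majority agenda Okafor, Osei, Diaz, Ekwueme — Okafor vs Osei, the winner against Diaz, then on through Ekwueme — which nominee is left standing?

Round 1: Okafor vs Osei — 6–3, Okafor advances.
Round 2: Okafor vs Diaz — 7–2, Okafor advances.
Round 3: Okafor vs Ekwueme — 8–1, Okafor advances.
Okafor survives the agenda.

Okafor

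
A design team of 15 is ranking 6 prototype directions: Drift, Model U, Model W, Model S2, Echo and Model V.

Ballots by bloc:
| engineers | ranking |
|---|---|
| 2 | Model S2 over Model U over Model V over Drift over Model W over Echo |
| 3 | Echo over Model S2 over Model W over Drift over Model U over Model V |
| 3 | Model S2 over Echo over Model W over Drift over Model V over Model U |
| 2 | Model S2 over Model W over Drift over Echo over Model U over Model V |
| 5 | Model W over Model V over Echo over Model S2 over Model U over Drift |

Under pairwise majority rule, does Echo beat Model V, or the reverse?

Ballots ranking Echo above Model V: 3 + 3 + 2 = 8.
Ballots ranking Model V above Echo: 15 − 8 = 7.
Echo wins the head-to-head 8–7.

Echo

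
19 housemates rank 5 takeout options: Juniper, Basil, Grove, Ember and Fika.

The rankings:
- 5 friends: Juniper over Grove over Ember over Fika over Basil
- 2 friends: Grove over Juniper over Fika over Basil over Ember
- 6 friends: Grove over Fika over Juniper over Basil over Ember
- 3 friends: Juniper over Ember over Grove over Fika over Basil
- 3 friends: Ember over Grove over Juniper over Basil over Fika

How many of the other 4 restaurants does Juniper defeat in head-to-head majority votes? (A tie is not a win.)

3

Juniper against each rival (19 friends):
Juniper vs Basil: Juniper wins 19–0.
Juniper vs Grove: 5+3 = 8 for Juniper, 11 for Grove — Grove by 11–8.
Juniper vs Ember: Juniper, 16–3.
Juniper vs Fika: Juniper preferred on 5+2+3+3 = 13 ballots; Juniper wins 13–6.
Juniper beats Basil, Ember, Fika; loses to Grove — 3 pairwise wins.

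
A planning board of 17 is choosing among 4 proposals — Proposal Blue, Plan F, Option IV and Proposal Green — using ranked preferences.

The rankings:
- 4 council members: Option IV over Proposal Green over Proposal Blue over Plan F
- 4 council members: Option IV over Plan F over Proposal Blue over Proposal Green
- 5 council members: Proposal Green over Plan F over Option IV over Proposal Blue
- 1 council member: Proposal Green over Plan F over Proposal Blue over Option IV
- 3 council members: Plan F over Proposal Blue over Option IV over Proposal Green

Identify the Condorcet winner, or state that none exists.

Check each pair by majority over 17 ballots:
Proposal Blue vs Plan F: Plan F, 13–4.
Proposal Blue–Option IV: Option IV 13–4.
Proposal Blue vs Proposal Green: 4+3 = 7 for Proposal Blue, 10 for Proposal Green — Proposal Green by 10–7.
Plan F vs Option IV: 5+1+3 = 9 for Plan F, 8 for Option IV — Plan F by 9–8.
Plan F vs Proposal Green: Proposal Green wins 10–7.
Option IV–Proposal Green: Option IV 11–6.
No option is unbeaten: Proposal Blue loses to Plan F; Plan F loses to Proposal Green; Option IV loses to Plan F; Proposal Green loses to Option IV. In particular Plan F > Option IV > Proposal Green > Plan F is a majority cycle — no Condorcet winner exists.

none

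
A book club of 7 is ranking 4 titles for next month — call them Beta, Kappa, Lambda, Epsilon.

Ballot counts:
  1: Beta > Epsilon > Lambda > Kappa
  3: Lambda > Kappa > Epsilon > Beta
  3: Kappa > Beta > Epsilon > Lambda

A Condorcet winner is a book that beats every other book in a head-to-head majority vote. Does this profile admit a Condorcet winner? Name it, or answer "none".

none

Head-to-head results (7 members):
Beta vs Kappa: Kappa, 6–1.
Beta vs Lambda: Beta wins 4–3.
Beta vs Epsilon: Beta wins 4–3.
Kappa vs Lambda: Lambda wins 4–3.
Kappa–Epsilon: Kappa 6–1.
Lambda–Epsilon: Epsilon 4–3.
No book is unbeaten: Beta loses to Kappa; Kappa loses to Lambda; Lambda loses to Beta; Epsilon loses to Beta. In particular Beta > Lambda > Kappa > Beta is a majority cycle — no Condorcet winner exists.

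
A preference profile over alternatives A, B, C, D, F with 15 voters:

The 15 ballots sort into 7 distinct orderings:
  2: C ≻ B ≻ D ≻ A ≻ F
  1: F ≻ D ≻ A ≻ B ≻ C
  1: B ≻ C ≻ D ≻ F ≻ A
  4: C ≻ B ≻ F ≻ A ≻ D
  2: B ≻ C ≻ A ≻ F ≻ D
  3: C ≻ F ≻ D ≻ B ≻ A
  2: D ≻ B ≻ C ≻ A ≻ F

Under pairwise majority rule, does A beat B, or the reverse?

B

Ballots ranking A above B: 1.
Ballots ranking B above A: 15 − 1 = 14.
B wins the head-to-head 14–1.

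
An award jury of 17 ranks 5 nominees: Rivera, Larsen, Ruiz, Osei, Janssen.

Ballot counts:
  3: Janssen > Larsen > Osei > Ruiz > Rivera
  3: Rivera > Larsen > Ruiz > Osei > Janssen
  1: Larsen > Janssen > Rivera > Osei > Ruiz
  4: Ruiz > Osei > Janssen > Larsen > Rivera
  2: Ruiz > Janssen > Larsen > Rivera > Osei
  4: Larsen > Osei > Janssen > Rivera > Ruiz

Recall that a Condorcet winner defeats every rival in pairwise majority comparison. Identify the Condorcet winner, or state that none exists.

Head-to-head results (17 jurors):
Rivera vs Larsen: Rivera preferred on 3 ballots; Larsen wins 14–3.
Rivera vs Ruiz: 3+1+4 = 8 for Rivera, 9 for Ruiz — Ruiz by 9–8.
Rivera vs Osei: Rivera preferred on 3+1+2 = 6 ballots; Osei wins 11–6.
Rivera vs Janssen: Rivera preferred on 3 ballots; Janssen wins 14–3.
Larsen vs Ruiz: 3+3+1+4 = 11 for Larsen, 6 for Ruiz — Larsen by 11–6.
Larsen vs Osei: Larsen preferred on 3+3+1+2+4 = 13 ballots; Larsen wins 13–4.
Larsen vs Janssen: 3+1+4 = 8 for Larsen, 9 for Janssen — Janssen by 9–8.
Ruiz vs Osei: Ruiz preferred on 3+4+2 = 9 ballots; Ruiz wins 9–8.
Ruiz vs Janssen: 9 to 8, Ruiz.
Osei vs Janssen: Osei preferred on 3+4+4 = 11 ballots; Osei wins 11–6.
Each nominee drops at least one matchup (Rivera loses to Larsen; Larsen loses to Janssen; Ruiz loses to Larsen; Osei loses to Larsen; Janssen loses to Ruiz); the cycle Larsen > Ruiz > Janssen > Larsen rules out a Condorcet winner.

none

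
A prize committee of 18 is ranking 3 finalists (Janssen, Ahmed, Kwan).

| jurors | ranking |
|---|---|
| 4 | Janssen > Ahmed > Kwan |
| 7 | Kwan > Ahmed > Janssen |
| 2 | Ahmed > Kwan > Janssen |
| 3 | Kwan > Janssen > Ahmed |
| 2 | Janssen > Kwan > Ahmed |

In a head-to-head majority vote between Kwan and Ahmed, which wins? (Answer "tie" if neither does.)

Ballots ranking Kwan above Ahmed: 7 + 3 + 2 = 12.
Ballots ranking Ahmed above Kwan: 18 − 12 = 6.
Kwan wins the head-to-head 12–6.

Kwan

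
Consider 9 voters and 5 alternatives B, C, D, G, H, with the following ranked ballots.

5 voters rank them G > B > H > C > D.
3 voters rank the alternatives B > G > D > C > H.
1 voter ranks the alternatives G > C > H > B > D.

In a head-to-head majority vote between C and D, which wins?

C

Ballots ranking C above D: 5 + 1 = 6.
Ballots ranking D above C: 9 − 6 = 3.
C wins the head-to-head 6–3.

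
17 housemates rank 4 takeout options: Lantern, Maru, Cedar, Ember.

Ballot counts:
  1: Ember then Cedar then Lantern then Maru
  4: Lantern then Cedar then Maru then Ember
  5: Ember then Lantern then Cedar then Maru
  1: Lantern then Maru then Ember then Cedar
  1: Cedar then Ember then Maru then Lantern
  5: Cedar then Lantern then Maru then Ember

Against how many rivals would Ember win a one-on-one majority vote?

0

Ember against each rival (17 friends):
Ember vs Lantern: Ember preferred on 1+5+1 = 7 ballots; Lantern wins 10–7.
Ember vs Maru: Ember is ranked higher on 1+5+1 = 7 ballots, Maru on 10. Maru wins 10–7.
Ember vs Cedar: 7 to 10, Cedar.
Ember beats no one; loses to Lantern, Maru, Cedar — 0 pairwise wins.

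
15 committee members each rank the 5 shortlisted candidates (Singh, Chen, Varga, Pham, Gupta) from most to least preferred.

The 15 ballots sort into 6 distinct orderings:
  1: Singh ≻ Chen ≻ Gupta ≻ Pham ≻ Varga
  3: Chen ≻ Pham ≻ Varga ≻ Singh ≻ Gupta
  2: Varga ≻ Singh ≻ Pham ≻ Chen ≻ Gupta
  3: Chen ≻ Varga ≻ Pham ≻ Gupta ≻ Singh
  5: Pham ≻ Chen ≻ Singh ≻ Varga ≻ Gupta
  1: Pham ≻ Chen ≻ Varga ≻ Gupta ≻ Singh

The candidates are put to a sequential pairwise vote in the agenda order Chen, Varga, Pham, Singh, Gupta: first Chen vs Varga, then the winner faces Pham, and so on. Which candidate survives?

Pham

Round 1: Chen vs Varga — 13–2, Chen advances.
Round 2: Chen vs Pham — 7–8, Pham advances.
Round 3: Pham vs Singh — 12–3, Pham advances.
Round 4: Pham vs Gupta — 14–1, Pham advances.
Pham survives the agenda.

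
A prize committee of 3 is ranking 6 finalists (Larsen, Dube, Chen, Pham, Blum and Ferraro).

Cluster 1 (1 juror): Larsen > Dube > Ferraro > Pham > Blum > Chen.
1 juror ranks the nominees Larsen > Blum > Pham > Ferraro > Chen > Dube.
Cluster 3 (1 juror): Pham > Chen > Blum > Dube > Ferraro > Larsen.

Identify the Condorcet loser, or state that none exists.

none

Pairwise majorities:
Larsen vs Dube: Larsen is ranked higher on 1+1 = 2 ballots, Dube on 1. Larsen wins 2–1.
Larsen vs Chen: Larsen is ranked higher on 1+1 = 2 ballots, Chen on 1. Larsen wins 2–1.
Larsen vs Pham: 2 to 1, Larsen.
Larsen vs Blum: Larsen, 2–1.
Larsen vs Ferraro: Larsen preferred on 1+1 = 2 ballots; Larsen wins 2–1.
Dube vs Chen: Chen wins 2–1.
Dube vs Pham: 1 for Dube, 2 for Pham — Pham by 2–1.
Dube vs Blum: Blum, 2–1.
Dube vs Ferraro: Dube, 2–1.
Chen vs Pham: Chen preferred on 0 ballots; Pham wins 3–0.
Chen vs Blum: Blum, 2–1.
Chen vs Ferraro: Ferraro wins 2–1.
Pham–Blum: Pham 2–1.
Pham vs Ferraro: Pham wins 2–1.
Blum–Ferraro: Blum 2–1.
Each nominee has at least one pairwise win (Larsen beats Dube; Dube beats Ferraro; Chen beats Dube; Pham beats Dube; Blum beats Dube; Ferraro beats Chen) — no Condorcet loser.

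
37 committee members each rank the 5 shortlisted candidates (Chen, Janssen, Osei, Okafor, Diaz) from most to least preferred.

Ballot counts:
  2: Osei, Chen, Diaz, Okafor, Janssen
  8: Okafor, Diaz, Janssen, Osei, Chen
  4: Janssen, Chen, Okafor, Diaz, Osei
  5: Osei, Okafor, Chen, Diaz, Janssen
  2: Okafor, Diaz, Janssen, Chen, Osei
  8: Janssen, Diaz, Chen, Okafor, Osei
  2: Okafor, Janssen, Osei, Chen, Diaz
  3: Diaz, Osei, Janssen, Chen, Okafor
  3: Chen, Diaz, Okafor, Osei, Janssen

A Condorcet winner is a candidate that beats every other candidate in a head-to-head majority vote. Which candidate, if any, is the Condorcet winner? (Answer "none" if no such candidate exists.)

Check each pair by majority over 37 ballots:
Chen vs Janssen: Chen is ranked higher on 2+5+3 = 10 ballots, Janssen on 27. Janssen wins 27–10.
Chen vs Osei: 4+2+8+3 = 17 for Chen, 20 for Osei — Osei by 20–17.
Chen vs Okafor: 20 to 17, Chen.
Chen vs Diaz: Chen is ranked higher on 2+4+5+2+3 = 16 ballots, Diaz on 21. Diaz wins 21–16.
Janssen vs Osei: Janssen, 24–13.
Janssen vs Okafor: Janssen preferred on 4+8+3 = 15 ballots; Okafor wins 22–15.
Janssen vs Diaz: Diaz, 23–14.
Osei vs Okafor: Okafor, 27–10.
Osei vs Diaz: Diaz, 28–9.
Okafor vs Diaz: 21 to 16, Okafor.
Every candidate loses at least once (Chen loses to Janssen; Janssen loses to Okafor; Osei loses to Janssen; Okafor loses to Chen; Diaz loses to Okafor). The majority relation contains the cycle Chen → Okafor → Janssen → Chen, so there is no Condorcet winner.

none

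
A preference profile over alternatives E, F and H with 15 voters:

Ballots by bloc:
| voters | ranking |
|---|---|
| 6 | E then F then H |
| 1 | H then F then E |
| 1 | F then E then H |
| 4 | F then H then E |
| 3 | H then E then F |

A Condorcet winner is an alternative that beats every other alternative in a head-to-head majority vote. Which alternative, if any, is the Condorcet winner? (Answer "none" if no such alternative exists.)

none

Check each pair by majority over 15 ballots:
E vs F: 6+3 = 9 for E, 6 for F — E by 9–6.
E vs H: E preferred on 6+1 = 7 ballots; H wins 8–7.
F vs H: 6+1+4 = 11 for F, 4 for H — F by 11–4.
Each alternative drops at least one matchup (E loses to H; F loses to E; H loses to F); the cycle E beats F beats H beats E rules out a Condorcet winner.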